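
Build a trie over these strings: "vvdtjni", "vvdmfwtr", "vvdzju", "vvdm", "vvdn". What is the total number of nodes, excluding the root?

16

Trace insertions, counting only characters that open a new branch:
  "vvdtjni" → 7 new (v, v, d, t, j, n, i)
  "vvdmfwtr" → prefix "vvd" already present; 5 new (m, f, w, t, r)
  "vvdzju" → prefix "vvd" already present; 3 new (z, j, u)
  "vvdm" → prefix "vvdm" already present; 0 new (none)
  "vvdn" → prefix "vvd" already present; 1 new (n)
Total nodes = 7 + 5 + 3 + 0 + 1 = 16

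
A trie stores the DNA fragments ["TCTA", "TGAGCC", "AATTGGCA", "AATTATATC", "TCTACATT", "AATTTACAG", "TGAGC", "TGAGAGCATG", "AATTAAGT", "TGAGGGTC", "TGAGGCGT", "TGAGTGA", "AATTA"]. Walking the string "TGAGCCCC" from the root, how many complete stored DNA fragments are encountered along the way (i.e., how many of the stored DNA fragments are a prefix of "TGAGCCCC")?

2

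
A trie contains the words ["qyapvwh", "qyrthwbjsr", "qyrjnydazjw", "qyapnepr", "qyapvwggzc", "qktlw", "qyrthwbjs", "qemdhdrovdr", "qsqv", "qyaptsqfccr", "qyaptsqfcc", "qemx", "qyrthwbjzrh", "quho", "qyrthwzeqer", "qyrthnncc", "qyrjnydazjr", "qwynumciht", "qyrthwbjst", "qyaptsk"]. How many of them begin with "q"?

20

Traverse to the node for "q", then collect every word in that subtree.
Words under "q": qemdhdrovdr, qemx, qktlw, qsqv, quho, qwynumciht, qyapnepr, qyaptsk, qyaptsqfcc, qyaptsqfccr, qyapvwggzc, qyapvwh, qyrjnydazjr, qyrjnydazjw, qyrthnncc, qyrthwbjs, qyrthwbjsr, qyrthwbjst, qyrthwbjzrh, qyrthwzeqer
Count: 20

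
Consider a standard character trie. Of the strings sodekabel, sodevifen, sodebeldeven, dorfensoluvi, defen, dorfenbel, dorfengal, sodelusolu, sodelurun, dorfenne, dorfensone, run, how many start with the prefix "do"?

Filter for entries beginning with "do":
Words under "do": dorfenbel, dorfengal, dorfenne, dorfensoluvi, dorfensone
Count: 5

5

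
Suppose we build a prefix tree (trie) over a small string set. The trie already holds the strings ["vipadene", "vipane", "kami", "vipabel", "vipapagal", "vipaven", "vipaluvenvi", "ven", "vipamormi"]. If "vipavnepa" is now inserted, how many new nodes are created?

4

Walking "vipavnepa" from the root, the first 5 characters ("vipav") follow existing edges; "n" is the first miss.
So 9 − 5 = 4 new nodes.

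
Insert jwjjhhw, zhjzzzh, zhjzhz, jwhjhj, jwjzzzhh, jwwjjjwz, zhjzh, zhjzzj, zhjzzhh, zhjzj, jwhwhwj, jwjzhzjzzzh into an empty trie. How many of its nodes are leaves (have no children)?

11

Leaves are exactly the stored words that no other stored word extends.
Those words: "jwhjhj", "jwhwhwj", "jwjjhhw", "jwjzhzjzzzh", "jwjzzzhh", "jwwjjjwz", "zhjzhz", "zhjzj", "zhjzzhh", "zhjzzj", "zhjzzzh"
Leaf count: 11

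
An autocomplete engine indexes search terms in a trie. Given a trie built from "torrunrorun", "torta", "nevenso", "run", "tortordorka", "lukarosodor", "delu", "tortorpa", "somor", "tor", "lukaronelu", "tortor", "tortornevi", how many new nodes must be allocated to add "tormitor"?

5

"tor" is already a path in the trie; the remaining "mitor" must be added.
New nodes needed: |"tormitor"| − 3 = 8 − 3 = 5.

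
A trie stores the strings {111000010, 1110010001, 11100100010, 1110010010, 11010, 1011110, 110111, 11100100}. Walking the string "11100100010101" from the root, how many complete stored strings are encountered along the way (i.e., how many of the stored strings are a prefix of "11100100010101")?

3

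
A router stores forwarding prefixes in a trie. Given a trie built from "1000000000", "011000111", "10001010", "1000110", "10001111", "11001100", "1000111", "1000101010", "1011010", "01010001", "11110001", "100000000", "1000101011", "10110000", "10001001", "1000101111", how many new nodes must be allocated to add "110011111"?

3

"110011" is already a path in the trie; the remaining "111" must be added.
Each of the 3 remaining characters creates one node.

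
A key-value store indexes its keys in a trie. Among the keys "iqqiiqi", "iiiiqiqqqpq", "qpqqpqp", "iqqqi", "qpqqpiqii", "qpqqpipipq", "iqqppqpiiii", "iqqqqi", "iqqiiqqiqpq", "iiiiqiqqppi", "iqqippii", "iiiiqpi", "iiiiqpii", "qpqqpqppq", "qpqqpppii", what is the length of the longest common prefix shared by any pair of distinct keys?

The deepest shared node is where two words last agree before diverging.
e.g. "iiiiqiqqppi" and "iiiiqiqqqpq" share the prefix "iiiiqiqq" of length 8; no pair shares a longer one.
Longest shared-prefix length: 8

8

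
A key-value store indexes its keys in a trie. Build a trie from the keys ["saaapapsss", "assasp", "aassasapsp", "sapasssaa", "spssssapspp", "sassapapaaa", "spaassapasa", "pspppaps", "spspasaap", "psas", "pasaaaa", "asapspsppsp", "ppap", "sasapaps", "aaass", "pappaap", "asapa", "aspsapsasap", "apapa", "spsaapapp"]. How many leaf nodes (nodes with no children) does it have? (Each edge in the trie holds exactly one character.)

20

A leaf is a node with no children — equivalently, the end of a word that is not a proper prefix of any other stored word.
Those words: "aaass", "aassasapsp", "apapa", "asapa", "asapspsppsp", "aspsapsasap", "assasp", "pappaap", "pasaaaa", "ppap", "psas", "pspppaps", "saaapapsss", "sapasssaa", "sasapaps", "sassapapaaa", "spaassapasa", "spsaapapp", "spspasaap", "spssssapspp"
Leaf count: 20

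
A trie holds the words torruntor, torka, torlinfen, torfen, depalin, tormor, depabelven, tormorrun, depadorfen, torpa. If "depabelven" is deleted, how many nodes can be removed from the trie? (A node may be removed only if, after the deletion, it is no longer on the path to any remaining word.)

Walk "depabelven" from the leaf back toward the root, removing each node that no remaining word uses.
The suffix "belven" (6 nodes) is used only by "depabelven"; the node for "depa" still has the child "l", so pruning stops there.
Nodes removed: 6

6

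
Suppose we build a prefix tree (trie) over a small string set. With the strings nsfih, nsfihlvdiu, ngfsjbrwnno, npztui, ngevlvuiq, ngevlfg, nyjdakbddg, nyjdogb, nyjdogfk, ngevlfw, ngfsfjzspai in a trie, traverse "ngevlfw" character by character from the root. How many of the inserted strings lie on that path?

1

Traverse "ngevlfw" character by character; count nodes along the way that are marked as word ends.
Prefixes of the query that are stored words: "ngevlfw"
Count: 1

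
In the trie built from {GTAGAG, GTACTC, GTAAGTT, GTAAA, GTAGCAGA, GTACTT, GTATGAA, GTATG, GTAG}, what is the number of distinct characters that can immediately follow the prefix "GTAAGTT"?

Walk "GTAAGTT" from the root, arriving at one node.
No stored string extends past "GTAAGTT".
That node has 0 child edges.

0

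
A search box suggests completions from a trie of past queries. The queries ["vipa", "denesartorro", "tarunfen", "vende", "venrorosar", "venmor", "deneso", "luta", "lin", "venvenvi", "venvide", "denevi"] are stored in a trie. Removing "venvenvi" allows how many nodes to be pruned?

4

A node on "venvenvi"'s path can go only if nothing else ends at it or branches off below it.
The suffix "envi" (4 nodes) is used only by "venvenvi"; the node for "venv" still has the child "i", so pruning stops there.
Nodes removed: 4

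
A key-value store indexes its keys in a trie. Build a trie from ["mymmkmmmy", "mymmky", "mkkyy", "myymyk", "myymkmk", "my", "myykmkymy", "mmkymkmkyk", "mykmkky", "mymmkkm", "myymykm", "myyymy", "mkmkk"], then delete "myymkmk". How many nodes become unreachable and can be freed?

3

After clearing the end-marker at "myymkmk", prune upward until reaching a node still needed by another word.
The suffix "kmk" (3 nodes) is used only by "myymkmk"; the node for "myym" still has the child "y", so pruning stops there.
Nodes removed: 3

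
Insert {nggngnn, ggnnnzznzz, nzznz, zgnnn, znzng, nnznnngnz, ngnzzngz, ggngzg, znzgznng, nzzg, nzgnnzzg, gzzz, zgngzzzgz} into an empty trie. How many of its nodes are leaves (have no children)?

13

Leaves are exactly the stored words that no other stored word extends.
Those words: "ggngzg", "ggnnnzznzz", "gzzz", "nggngnn", "ngnzzngz", "nnznnngnz", "nzgnnzzg", "nzzg", "nzznz", "zgngzzzgz", "zgnnn", "znzgznng", "znzng"
Leaf count: 13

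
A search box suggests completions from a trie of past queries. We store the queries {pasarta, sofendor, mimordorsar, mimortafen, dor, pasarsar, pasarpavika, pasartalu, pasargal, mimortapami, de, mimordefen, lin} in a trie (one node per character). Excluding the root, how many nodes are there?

Trace insertions, counting only characters that open a new branch:
  "pasarta" → 7 new (p, a, s, a, r, t, a)
  "sofendor" → 8 new (s, o, f, e, n, d, o, r)
  "mimordorsar" → 11 new (m, i, m, o, r, d, o, r, s, a, r)
  "mimortafen" → prefix "mimor" already present; 5 new (t, a, f, e, n)
  "dor" → 3 new (d, o, r)
  "pasarsar" → prefix "pasar" already present; 3 new (s, a, r)
  "pasarpavika" → prefix "pasar" already present; 6 new (p, a, v, i, k, a)
  "pasartalu" → prefix "pasarta" already present; 2 new (l, u)
  "pasargal" → prefix "pasar" already present; 3 new (g, a, l)
  "mimortapami" → prefix "mimorta" already present; 4 new (p, a, m, i)
  "de" → prefix "d" already present; 1 new (e)
  "mimordefen" → prefix "mimord" already present; 4 new (e, f, e, n)
  "lin" → 3 new (l, i, n)
Total nodes = 7 + 8 + 11 + 5 + 3 + 3 + 6 + 2 + 3 + 4 + 1 + 4 + 3 = 60

60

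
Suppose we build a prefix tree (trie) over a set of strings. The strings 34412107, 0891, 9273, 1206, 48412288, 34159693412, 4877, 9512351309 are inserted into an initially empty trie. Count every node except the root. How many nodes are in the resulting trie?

48

For each word, the new-node count is its length minus the longest prefix already in the trie:
  "34412107" → 8 new (3, 4, 4, 1, 2, 1, 0, 7)
  "0891" → 4 new (0, 8, 9, 1)
  "9273" → 4 new (9, 2, 7, 3)
  "1206" → 4 new (1, 2, 0, 6)
  "48412288" → 8 new (4, 8, 4, 1, 2, 2, 8, 8)
  "34159693412" → prefix "34" already present; 9 new (1, 5, 9, 6, 9, 3, 4, 1, 2)
  "4877" → prefix "48" already present; 2 new (7, 7)
  "9512351309" → prefix "9" already present; 9 new (5, 1, 2, 3, 5, 1, 3, 0, 9)
Total nodes = 8 + 4 + 4 + 4 + 8 + 9 + 2 + 9 = 48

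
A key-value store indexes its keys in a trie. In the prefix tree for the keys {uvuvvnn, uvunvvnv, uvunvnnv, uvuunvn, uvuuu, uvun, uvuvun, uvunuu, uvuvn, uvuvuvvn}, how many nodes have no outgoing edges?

Leaves are exactly the stored words that no other stored word extends.
Those words: "uvunuu", "uvunvnnv", "uvunvvnv", "uvuunvn", "uvuuu", "uvuvn", "uvuvun", "uvuvuvvn", "uvuvvnn"
Leaf count: 9

9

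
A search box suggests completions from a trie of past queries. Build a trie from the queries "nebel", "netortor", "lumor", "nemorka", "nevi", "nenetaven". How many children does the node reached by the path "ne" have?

Walk "ne" from the root, arriving at one node.
Characters that immediately follow "ne" among the stored strings: {b, m, n, t, v}.
That node has 5 child edges.

5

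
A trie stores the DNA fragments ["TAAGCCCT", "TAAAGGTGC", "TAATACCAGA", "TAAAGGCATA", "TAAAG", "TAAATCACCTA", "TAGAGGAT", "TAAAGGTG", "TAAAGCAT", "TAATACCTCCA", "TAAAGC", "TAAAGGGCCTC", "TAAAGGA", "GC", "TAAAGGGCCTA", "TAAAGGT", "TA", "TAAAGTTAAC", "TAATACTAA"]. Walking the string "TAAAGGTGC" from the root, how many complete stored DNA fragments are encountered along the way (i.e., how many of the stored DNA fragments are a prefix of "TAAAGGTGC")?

5

Walk "TAAAGGTGC" from the root; an end-of-word marker is hit whenever a stored word is a prefix of "TAAAGGTGC".
Prefixes of the query that are stored words: "TA", "TAAAG", "TAAAGGT", "TAAAGGTG", "TAAAGGTGC"
Count: 5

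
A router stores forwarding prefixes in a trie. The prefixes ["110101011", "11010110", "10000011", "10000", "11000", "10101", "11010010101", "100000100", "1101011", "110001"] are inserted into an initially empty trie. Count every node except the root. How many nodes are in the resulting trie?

Count nodes per top-level branch (shared prefixes stored once):
  '1'-branch (10000, 100000100, 10000011, 10101, 11000, 110001, 11010010101, 110101011, 1101011, 11010110): 32 nodes
Sum: 32

32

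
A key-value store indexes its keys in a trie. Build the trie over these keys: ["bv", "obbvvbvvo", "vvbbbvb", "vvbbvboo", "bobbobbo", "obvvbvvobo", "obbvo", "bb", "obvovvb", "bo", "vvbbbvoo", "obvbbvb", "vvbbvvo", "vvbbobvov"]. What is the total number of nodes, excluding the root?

Trace insertions, counting only characters that open a new branch:
  "bv" → 2 new (b, v)
  "obbvvbvvo" → 9 new (o, b, b, v, v, b, v, v, o)
  "vvbbbvb" → 7 new (v, v, b, b, b, v, b)
  "vvbbvboo" → prefix "vvbb" already present; 4 new (v, b, o, o)
  "bobbobbo" → prefix "b" already present; 7 new (o, b, b, o, b, b, o)
  "obvvbvvobo" → prefix "ob" already present; 8 new (v, v, b, v, v, o, b, o)
  "obbvo" → prefix "obbv" already present; 1 new (o)
  "bb" → prefix "b" already present; 1 new (b)
  "obvovvb" → prefix "obv" already present; 4 new (o, v, v, b)
  "bo" → prefix "bo" already present; 0 new (none)
  "vvbbbvoo" → prefix "vvbbbv" already present; 2 new (o, o)
  "obvbbvb" → prefix "obv" already present; 4 new (b, b, v, b)
  "vvbbvvo" → prefix "vvbbv" already present; 2 new (v, o)
  "vvbbobvov" → prefix "vvbb" already present; 5 new (o, b, v, o, v)
Total nodes = 2 + 9 + 7 + 4 + 7 + 8 + 1 + 1 + 4 + 0 + 2 + 4 + 2 + 5 = 56

56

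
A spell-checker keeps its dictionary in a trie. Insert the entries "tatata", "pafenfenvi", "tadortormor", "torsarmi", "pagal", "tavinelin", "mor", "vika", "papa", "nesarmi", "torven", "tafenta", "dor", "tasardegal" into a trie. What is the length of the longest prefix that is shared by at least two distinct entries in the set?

3

The deepest shared node is where two words last agree before diverging.
"torsarmi" and "torven" agree on "tor" (3 characters) before diverging; nothing deeper is shared.
Longest shared-prefix length: 3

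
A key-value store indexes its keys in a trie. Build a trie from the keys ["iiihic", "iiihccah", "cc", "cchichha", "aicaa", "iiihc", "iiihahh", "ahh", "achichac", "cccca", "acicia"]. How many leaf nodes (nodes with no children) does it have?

A leaf is a node with no children — equivalently, the end of a word that is not a proper prefix of any other stored word.
Those words: "achichac", "acicia", "ahh", "aicaa", "cccca", "cchichha", "iiihahh", "iiihccah", "iiihic"
Leaf count: 9

9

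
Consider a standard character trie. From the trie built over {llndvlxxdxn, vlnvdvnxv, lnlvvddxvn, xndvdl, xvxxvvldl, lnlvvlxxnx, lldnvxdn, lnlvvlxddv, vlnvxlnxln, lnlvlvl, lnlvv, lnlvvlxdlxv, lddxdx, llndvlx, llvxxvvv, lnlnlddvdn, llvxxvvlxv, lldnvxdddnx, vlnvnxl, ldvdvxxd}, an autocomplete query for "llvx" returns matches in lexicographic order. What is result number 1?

llvxxvvlxv

Filter for "llvx…" and sort: "llvxxvvlxv", "llvxxvvv"
Position 1: llvxxvvlxv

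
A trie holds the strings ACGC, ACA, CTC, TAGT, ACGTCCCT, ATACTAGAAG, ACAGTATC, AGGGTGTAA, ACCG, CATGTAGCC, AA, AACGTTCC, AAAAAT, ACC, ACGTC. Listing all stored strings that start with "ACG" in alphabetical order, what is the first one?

ACGC

Words with prefix "ACG", in lexicographic order: "ACGC", "ACGTC", "ACGTCCCT"
Position 1: ACGC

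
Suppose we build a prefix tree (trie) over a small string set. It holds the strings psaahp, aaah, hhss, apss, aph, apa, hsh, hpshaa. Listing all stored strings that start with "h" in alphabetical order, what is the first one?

Words with prefix "h", in lexicographic order: "hhss", "hpshaa", "hsh"
The 1st is hhss.

hhss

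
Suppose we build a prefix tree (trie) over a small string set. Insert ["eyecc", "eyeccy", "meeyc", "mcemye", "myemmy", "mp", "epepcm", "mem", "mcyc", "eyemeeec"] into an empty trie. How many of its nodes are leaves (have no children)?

9

A leaf is a node with no children — equivalently, the end of a word that is not a proper prefix of any other stored word.
Those words: "epepcm", "eyeccy", "eyemeeec", "mcemye", "mcyc", "meeyc", "mem", "mp", "myemmy"
Leaf count: 9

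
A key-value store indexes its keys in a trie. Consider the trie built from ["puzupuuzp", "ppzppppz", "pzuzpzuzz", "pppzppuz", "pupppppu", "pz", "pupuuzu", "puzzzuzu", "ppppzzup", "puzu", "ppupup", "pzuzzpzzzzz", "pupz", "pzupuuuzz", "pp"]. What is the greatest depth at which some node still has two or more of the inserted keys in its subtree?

Look for the deepest trie node that still has at least two words in its subtree.
e.g. "puzu" and "puzupuuzp" share the prefix "puzu" of length 4; no pair shares a longer one.
Longest shared-prefix length: 4

4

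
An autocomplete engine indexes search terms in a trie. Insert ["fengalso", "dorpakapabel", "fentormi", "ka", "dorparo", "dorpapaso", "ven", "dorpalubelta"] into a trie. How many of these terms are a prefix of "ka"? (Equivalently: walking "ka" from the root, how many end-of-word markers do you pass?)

1

Check each prefix of "ka" against the stored set — each match is an end-marker on the path.
Prefixes of the query that are stored words: "ka"
Count: 1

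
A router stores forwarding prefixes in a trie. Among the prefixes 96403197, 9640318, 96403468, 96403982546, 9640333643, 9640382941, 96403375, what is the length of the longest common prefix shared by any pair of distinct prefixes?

The deepest shared node is where two words last agree before diverging.
e.g. "9640318" and "96403197" share the prefix "964031" of length 6; no pair shares a longer one.
Longest shared-prefix length: 6

6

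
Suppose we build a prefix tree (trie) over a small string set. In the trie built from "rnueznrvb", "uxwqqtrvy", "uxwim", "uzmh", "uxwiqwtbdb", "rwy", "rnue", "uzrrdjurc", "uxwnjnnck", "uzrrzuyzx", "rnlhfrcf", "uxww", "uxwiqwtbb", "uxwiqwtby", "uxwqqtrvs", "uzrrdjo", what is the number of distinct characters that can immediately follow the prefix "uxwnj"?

1

The children of the "uxwnj" node are the distinct next characters among strings starting with "uxwnj".
Distinct next characters after "uxwnj": n.
That node has 1 child edge.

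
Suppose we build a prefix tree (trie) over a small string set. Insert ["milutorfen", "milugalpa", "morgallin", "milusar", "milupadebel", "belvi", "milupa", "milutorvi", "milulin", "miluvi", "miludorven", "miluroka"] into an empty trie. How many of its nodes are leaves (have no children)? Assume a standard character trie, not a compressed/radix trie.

Leaves are exactly the stored words that no other stored word extends.
Those words: "belvi", "miludorven", "milugalpa", "milulin", "milupadebel", "miluroka", "milusar", "milutorfen", "milutorvi", "miluvi", "morgallin"
Leaf count: 11

11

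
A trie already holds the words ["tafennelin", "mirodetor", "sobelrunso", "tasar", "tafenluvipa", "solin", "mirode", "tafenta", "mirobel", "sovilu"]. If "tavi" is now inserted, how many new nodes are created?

2

Walking "tavi" from the root, the first 2 characters ("ta") follow existing edges; "v" is the first miss.
So 4 − 2 = 2 new nodes.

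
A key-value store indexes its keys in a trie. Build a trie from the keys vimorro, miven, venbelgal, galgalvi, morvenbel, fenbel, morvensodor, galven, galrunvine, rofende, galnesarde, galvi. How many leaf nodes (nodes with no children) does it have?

12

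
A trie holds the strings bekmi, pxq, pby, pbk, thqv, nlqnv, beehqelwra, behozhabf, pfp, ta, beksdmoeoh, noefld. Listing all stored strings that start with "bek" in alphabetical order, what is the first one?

DFS of the "bek" subtree visits, in order: "bekmi", "beksdmoeoh"
Position 1: bekmi

bekmi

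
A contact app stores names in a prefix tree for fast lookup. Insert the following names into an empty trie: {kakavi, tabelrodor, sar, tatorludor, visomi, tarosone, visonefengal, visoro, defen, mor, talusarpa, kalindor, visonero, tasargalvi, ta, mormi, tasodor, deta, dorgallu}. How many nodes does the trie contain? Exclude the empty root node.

95

Insert word by word; a character creates a node only if that edge doesn't already exist:
  "kakavi" → 6 new (k, a, k, a, v, i)
  "tabelrodor" → 10 new (t, a, b, e, l, r, o, d, o, r)
  "sar" → 3 new (s, a, r)
  "tatorludor" → prefix "ta" already present; 8 new (t, o, r, l, u, d, o, r)
  "visomi" → 6 new (v, i, s, o, m, i)
  "tarosone" → prefix "ta" already present; 6 new (r, o, s, o, n, e)
  "visonefengal" → prefix "viso" already present; 8 new (n, e, f, e, n, g, a, l)
  "visoro" → prefix "viso" already present; 2 new (r, o)
  "defen" → 5 new (d, e, f, e, n)
  "mor" → 3 new (m, o, r)
  "talusarpa" → prefix "ta" already present; 7 new (l, u, s, a, r, p, a)
  "kalindor" → prefix "ka" already present; 6 new (l, i, n, d, o, r)
  "visonero" → prefix "visone" already present; 2 new (r, o)
  "tasargalvi" → prefix "ta" already present; 8 new (s, a, r, g, a, l, v, i)
  "ta" → prefix "ta" already present; 0 new (none)
  "mormi" → prefix "mor" already present; 2 new (m, i)
  "tasodor" → prefix "tas" already present; 4 new (o, d, o, r)
  "deta" → prefix "de" already present; 2 new (t, a)
  "dorgallu" → prefix "d" already present; 7 new (o, r, g, a, l, l, u)
Total nodes = 6 + 10 + 3 + 8 + 6 + 6 + 8 + 2 + 5 + 3 + 7 + 6 + 2 + 8 + 0 + 2 + 4 + 2 + 7 = 95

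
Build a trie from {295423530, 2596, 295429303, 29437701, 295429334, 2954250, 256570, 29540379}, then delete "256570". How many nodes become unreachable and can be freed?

After clearing the end-marker at "256570", prune upward until reaching a node still needed by another word.
The suffix "6570" (4 nodes) is used only by "256570"; the node for "25" still has the child "9", so pruning stops there.
Nodes removed: 4

4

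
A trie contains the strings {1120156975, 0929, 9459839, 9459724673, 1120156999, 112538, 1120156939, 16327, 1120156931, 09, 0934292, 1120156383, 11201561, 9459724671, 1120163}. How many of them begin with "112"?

Walk to "112"; the words in its subtree are exactly those with that prefix.
Words under "112": 11201561, 1120156383, 1120156931, 1120156939, 1120156975, 1120156999, 1120163, 112538
Count: 8

8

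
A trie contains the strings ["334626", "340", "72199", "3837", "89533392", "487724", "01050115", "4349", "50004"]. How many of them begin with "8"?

1

Traverse to the node for "8", then collect every word in that subtree.
Matches: "89533392"
Count: 1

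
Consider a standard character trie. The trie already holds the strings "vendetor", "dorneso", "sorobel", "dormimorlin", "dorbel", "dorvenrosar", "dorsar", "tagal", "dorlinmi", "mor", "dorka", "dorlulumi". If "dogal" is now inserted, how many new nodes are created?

3

"do" is already a path in the trie; the remaining "gal" must be added.
So 5 − 2 = 3 new nodes.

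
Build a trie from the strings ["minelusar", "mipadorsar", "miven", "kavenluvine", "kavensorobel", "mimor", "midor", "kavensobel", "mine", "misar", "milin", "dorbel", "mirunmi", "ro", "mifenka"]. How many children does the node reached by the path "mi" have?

9

Walk "mi" from the root, arriving at one node.
Characters that immediately follow "mi" among the stored strings: {d, f, l, m, n, p, r, s, v}.
That node has 9 child edges.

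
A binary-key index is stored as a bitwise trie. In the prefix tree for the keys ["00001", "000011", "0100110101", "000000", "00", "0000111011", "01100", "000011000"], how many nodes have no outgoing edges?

5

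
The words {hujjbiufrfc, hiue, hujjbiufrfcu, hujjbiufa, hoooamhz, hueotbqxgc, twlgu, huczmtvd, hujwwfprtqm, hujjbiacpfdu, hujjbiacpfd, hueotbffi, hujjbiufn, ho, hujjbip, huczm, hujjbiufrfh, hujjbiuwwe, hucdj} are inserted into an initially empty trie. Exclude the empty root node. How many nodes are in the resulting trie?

Trace insertions, counting only characters that open a new branch:
  "hujjbiufrfc" → 11 new (h, u, j, j, b, i, u, f, r, f, c)
  "hiue" → prefix "h" already present; 3 new (i, u, e)
  "hujjbiufrfcu" → prefix "hujjbiufrfc" already present; 1 new (u)
  "hujjbiufa" → prefix "hujjbiuf" already present; 1 new (a)
  "hoooamhz" → prefix "h" already present; 7 new (o, o, o, a, m, h, z)
  "hueotbqxgc" → prefix "hu" already present; 8 new (e, o, t, b, q, x, g, c)
  "twlgu" → 5 new (t, w, l, g, u)
  "huczmtvd" → prefix "hu" already present; 6 new (c, z, m, t, v, d)
  "hujwwfprtqm" → prefix "huj" already present; 8 new (w, w, f, p, r, t, q, m)
  "hujjbiacpfdu" → prefix "hujjbi" already present; 6 new (a, c, p, f, d, u)
  "hujjbiacpfd" → prefix "hujjbiacpfd" already present; 0 new (none)
  "hueotbffi" → prefix "hueotb" already present; 3 new (f, f, i)
  "hujjbiufn" → prefix "hujjbiuf" already present; 1 new (n)
  "ho" → prefix "ho" already present; 0 new (none)
  "hujjbip" → prefix "hujjbi" already present; 1 new (p)
  "huczm" → prefix "huczm" already present; 0 new (none)
  "hujjbiufrfh" → prefix "hujjbiufrf" already present; 1 new (h)
  "hujjbiuwwe" → prefix "hujjbiu" already present; 3 new (w, w, e)
  "hucdj" → prefix "huc" already present; 2 new (d, j)
Total nodes = 11 + 3 + 1 + 1 + 7 + 8 + 5 + 6 + 8 + 6 + 0 + 3 + 1 + 0 + 1 + 0 + 1 + 3 + 2 = 67

67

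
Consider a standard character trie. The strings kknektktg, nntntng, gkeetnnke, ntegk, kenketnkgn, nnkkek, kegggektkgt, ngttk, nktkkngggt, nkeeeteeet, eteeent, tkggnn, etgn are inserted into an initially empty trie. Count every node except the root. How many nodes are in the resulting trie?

Count nodes per top-level branch (shared prefixes stored once):
  'e'-branch (eteeent, etgn): 9 nodes
  'g'-branch (gkeetnnke): 9 nodes
  'k'-branch (kegggektkgt, kenketnkgn, kknektktg): 27 nodes
  'n'-branch (ngttk, nkeeeteeet, nktkkngggt, nnkkek, nntntng, ntegk): 36 nodes
  't'-branch (tkggnn): 6 nodes
Sum: 87

87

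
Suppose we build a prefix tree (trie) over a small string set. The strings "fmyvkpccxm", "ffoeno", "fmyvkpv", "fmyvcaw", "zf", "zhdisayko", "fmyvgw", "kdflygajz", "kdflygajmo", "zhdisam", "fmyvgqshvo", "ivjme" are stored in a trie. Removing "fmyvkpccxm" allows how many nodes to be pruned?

4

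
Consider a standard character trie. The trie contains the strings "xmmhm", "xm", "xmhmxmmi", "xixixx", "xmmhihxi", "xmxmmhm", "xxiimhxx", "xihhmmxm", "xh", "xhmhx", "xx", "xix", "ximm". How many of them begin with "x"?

13

Walk to "x"; the words in its subtree are exactly those with that prefix.
Matches: "xh", "xhmhx", "xihhmmxm", "ximm", "xix", "xixixx", "xm", "xmhmxmmi", "xmmhihxi", "xmmhm", "xmxmmhm", "xx", "xxiimhxx"
Count: 13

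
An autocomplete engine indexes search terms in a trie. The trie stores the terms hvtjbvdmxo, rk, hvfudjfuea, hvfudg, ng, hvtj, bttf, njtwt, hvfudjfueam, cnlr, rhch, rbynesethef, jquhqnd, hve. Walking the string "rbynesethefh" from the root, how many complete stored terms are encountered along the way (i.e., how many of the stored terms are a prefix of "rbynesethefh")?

1

Check each prefix of "rbynesethefh" against the stored set — each match is an end-marker on the path.
Prefixes of the query that are stored words: "rbynesethef"
Count: 1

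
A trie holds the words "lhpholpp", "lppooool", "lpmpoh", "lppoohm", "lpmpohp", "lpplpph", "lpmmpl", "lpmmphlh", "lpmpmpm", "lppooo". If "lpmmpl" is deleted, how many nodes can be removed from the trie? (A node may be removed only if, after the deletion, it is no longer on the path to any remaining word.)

1

After clearing the end-marker at "lpmmpl", prune upward until reaching a node still needed by another word.
The suffix "l" (1 node) is used only by "lpmmpl"; the node for "lpmmp" still has the child "h", so pruning stops there.
Nodes removed: 1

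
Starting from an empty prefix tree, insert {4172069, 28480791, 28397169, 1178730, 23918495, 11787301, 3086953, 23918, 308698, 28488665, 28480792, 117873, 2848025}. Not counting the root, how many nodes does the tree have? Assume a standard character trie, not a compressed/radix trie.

Trace insertions, counting only characters that open a new branch:
  "4172069" → 7 new (4, 1, 7, 2, 0, 6, 9)
  "28480791" → 8 new (2, 8, 4, 8, 0, 7, 9, 1)
  "28397169" → prefix "28" already present; 6 new (3, 9, 7, 1, 6, 9)
  "1178730" → 7 new (1, 1, 7, 8, 7, 3, 0)
  "23918495" → prefix "2" already present; 7 new (3, 9, 1, 8, 4, 9, 5)
  "11787301" → prefix "1178730" already present; 1 new (1)
  "3086953" → 7 new (3, 0, 8, 6, 9, 5, 3)
  "23918" → prefix "23918" already present; 0 new (none)
  "308698" → prefix "30869" already present; 1 new (8)
  "28488665" → prefix "2848" already present; 4 new (8, 6, 6, 5)
  "28480792" → prefix "2848079" already present; 1 new (2)
  "117873" → prefix "117873" already present; 0 new (none)
  "2848025" → prefix "28480" already present; 2 new (2, 5)
Total nodes = 7 + 8 + 6 + 7 + 7 + 1 + 7 + 0 + 1 + 4 + 1 + 0 + 2 = 51

51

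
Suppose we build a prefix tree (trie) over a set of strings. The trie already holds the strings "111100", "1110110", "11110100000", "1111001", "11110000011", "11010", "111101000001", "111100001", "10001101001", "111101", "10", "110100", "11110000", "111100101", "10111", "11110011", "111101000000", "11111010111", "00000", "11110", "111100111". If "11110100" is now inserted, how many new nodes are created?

0

Every character of "11110100" already lies on an existing path (it is a prefix of some stored word).
No new nodes are needed: 0.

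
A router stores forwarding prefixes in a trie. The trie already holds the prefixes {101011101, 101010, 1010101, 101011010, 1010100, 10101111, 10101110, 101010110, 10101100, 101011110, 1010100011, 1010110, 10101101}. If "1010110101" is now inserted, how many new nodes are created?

1

Walking "1010110101" from the root, the first 9 characters ("101011010") follow existing edges; "1" is the first miss.
Each of the 1 remaining characters creates one node.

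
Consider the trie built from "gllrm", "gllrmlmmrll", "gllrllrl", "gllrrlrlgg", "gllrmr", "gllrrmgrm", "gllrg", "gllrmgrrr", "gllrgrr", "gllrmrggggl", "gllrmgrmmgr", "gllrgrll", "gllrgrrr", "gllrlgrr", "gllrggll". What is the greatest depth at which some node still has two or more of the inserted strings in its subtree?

7

Look for the deepest trie node that still has at least two words in its subtree.
"gllrgrr" and "gllrgrrr" agree on "gllrgrr" (7 characters) before diverging; nothing deeper is shared.
Longest shared-prefix length: 7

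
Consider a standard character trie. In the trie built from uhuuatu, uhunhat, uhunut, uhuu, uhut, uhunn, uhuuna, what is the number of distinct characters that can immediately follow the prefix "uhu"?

Walk "uhu" from the root, arriving at one node.
Distinct next characters after "uhu": n, t, u.
That node has 3 child edges.

3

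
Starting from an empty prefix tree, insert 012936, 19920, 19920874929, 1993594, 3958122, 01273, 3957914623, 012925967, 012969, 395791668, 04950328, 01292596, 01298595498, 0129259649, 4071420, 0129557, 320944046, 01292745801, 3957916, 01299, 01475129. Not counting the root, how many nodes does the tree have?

94

Insert word by word; a character creates a node only if that edge doesn't already exist:
  "012936" → 6 new (0, 1, 2, 9, 3, 6)
  "19920" → 5 new (1, 9, 9, 2, 0)
  "19920874929" → prefix "19920" already present; 6 new (8, 7, 4, 9, 2, 9)
  "1993594" → prefix "199" already present; 4 new (3, 5, 9, 4)
  "3958122" → 7 new (3, 9, 5, 8, 1, 2, 2)
  "01273" → prefix "012" already present; 2 new (7, 3)
  "3957914623" → prefix "395" already present; 7 new (7, 9, 1, 4, 6, 2, 3)
  "012925967" → prefix "0129" already present; 5 new (2, 5, 9, 6, 7)
  "012969" → prefix "0129" already present; 2 new (6, 9)
  "395791668" → prefix "395791" already present; 3 new (6, 6, 8)
  "04950328" → prefix "0" already present; 7 new (4, 9, 5, 0, 3, 2, 8)
  "01292596" → prefix "01292596" already present; 0 new (none)
  "01298595498" → prefix "0129" already present; 7 new (8, 5, 9, 5, 4, 9, 8)
  "0129259649" → prefix "01292596" already present; 2 new (4, 9)
  "4071420" → 7 new (4, 0, 7, 1, 4, 2, 0)
  "0129557" → prefix "0129" already present; 3 new (5, 5, 7)
  "320944046" → prefix "3" already present; 8 new (2, 0, 9, 4, 4, 0, 4, 6)
  "01292745801" → prefix "01292" already present; 6 new (7, 4, 5, 8, 0, 1)
  "3957916" → prefix "3957916" already present; 0 new (none)
  "01299" → prefix "0129" already present; 1 new (9)
  "01475129" → prefix "01" already present; 6 new (4, 7, 5, 1, 2, 9)
Total nodes = 6 + 5 + 6 + 4 + 7 + 2 + 7 + 5 + 2 + 3 + 7 + 0 + 7 + 2 + 7 + 3 + 8 + 6 + 0 + 1 + 6 = 94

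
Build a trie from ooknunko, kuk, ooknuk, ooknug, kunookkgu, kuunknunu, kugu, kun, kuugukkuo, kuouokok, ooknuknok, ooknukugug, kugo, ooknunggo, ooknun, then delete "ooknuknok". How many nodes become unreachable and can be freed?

Walk "ooknuknok" from the leaf back toward the root, removing each node that no remaining word uses.
The suffix "nok" (3 nodes) is used only by "ooknuknok"; the node for "ooknuk" still has the child "u", so pruning stops there.
Nodes removed: 3

3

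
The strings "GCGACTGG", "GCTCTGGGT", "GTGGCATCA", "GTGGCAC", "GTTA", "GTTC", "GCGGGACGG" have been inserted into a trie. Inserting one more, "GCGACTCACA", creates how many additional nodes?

The longest prefix of "GCGACTCACA" already in the trie is "GCGACT" (length 6).
New nodes needed: |"GCGACTCACA"| − 6 = 10 − 6 = 4.

4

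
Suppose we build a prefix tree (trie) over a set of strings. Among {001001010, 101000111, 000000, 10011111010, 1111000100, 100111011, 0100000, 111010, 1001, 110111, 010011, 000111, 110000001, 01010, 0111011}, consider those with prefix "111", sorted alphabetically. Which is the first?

DFS of the "111" subtree visits, in order: "111010", "1111000100"
The 1st is 111010.

111010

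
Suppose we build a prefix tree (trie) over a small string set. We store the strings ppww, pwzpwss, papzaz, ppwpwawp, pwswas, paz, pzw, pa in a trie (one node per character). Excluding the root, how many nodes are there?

27

Count nodes per top-level branch (shared prefixes stored once):
  'p'-branch (pa, papzaz, paz, ppwpwawp, ppww, pwswas, pwzpwss, pzw): 27 nodes
Sum: 27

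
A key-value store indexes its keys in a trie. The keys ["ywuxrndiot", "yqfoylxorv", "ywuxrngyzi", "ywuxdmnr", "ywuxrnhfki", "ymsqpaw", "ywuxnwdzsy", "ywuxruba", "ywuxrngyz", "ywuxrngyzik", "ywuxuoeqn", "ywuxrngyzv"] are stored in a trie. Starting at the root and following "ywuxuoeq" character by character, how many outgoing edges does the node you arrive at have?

1

The children of the "ywuxuoeq" node are the distinct next characters among strings starting with "ywuxuoeq".
Distinct next characters after "ywuxuoeq": n.
That node has 1 child edge.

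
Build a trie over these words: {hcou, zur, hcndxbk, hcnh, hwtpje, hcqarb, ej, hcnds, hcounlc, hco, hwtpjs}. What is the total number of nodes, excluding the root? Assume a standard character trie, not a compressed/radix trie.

29

Trie structure (* marks end of a word):
(root)
├─ e
│  └─ j *
├─ h
│  ├─ c
│  │  ├─ n
│  │  │  ├─ d
│  │  │  │  ├─ s *
│  │  │  │  └─ x
│  │  │  │     └─ b
│  │  │  │        └─ k *
│  │  │  └─ h *
│  │  ├─ o *
│  │  │  └─ u *
│  │  │     └─ n
│  │  │        └─ l
│  │  │           └─ c *
│  │  └─ q
│  │     └─ a
│  │        └─ r
│  │           └─ b *
│  └─ w
│     └─ t
│        └─ p
│           └─ j
│              ├─ e *
│              └─ s *
└─ z
   └─ u
      └─ r *
Counting every labelled node above: 29.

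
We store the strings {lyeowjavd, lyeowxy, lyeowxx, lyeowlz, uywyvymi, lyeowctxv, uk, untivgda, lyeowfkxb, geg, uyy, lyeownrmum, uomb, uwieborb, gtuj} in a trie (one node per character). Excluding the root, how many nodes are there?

Trace insertions, counting only characters that open a new branch:
  "lyeowjavd" → 9 new (l, y, e, o, w, j, a, v, d)
  "lyeowxy" → prefix "lyeow" already present; 2 new (x, y)
  "lyeowxx" → prefix "lyeowx" already present; 1 new (x)
  "lyeowlz" → prefix "lyeow" already present; 2 new (l, z)
  "uywyvymi" → 8 new (u, y, w, y, v, y, m, i)
  "lyeowctxv" → prefix "lyeow" already present; 4 new (c, t, x, v)
  "uk" → prefix "u" already present; 1 new (k)
  "untivgda" → prefix "u" already present; 7 new (n, t, i, v, g, d, a)
  "lyeowfkxb" → prefix "lyeow" already present; 4 new (f, k, x, b)
  "geg" → 3 new (g, e, g)
  "uyy" → prefix "uy" already present; 1 new (y)
  "lyeownrmum" → prefix "lyeow" already present; 5 new (n, r, m, u, m)
  "uomb" → prefix "u" already present; 3 new (o, m, b)
  "uwieborb" → prefix "u" already present; 7 new (w, i, e, b, o, r, b)
  "gtuj" → prefix "g" already present; 3 new (t, u, j)
Total nodes = 9 + 2 + 1 + 2 + 8 + 4 + 1 + 7 + 4 + 3 + 1 + 5 + 3 + 7 + 3 = 60

60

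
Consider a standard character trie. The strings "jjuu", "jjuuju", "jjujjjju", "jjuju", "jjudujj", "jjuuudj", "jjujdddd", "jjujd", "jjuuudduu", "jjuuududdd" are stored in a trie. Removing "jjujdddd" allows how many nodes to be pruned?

3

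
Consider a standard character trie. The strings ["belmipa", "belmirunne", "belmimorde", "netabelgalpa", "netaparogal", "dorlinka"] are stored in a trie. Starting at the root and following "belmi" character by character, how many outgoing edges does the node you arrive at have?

3

Follow the path "belmi" to its node, then look at its outgoing edges.
Characters that immediately follow "belmi" among the stored strings: {m, p, r}.
That node has 3 child edges.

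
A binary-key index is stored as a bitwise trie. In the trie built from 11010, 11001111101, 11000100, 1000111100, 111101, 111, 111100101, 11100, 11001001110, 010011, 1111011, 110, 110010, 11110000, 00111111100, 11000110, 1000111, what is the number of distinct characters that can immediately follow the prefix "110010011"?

1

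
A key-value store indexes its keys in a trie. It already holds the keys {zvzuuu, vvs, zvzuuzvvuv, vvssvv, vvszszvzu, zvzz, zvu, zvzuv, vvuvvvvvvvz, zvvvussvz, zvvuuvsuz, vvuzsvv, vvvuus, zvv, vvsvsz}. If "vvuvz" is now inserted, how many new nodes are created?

"vvuv" is already a path in the trie; the remaining "z" must be added.
New nodes needed: |"vvuvz"| − 4 = 5 − 4 = 1.

1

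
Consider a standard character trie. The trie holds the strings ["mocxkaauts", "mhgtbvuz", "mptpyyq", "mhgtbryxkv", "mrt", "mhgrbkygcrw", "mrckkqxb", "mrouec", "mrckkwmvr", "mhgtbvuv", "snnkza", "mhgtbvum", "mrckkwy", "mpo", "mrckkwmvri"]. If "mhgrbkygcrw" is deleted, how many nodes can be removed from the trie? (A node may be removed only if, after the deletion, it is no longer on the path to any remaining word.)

A node on "mhgrbkygcrw"'s path can go only if nothing else ends at it or branches off below it.
The suffix "rbkygcrw" (8 nodes) is used only by "mhgrbkygcrw"; the node for "mhg" still has the child "t", so pruning stops there.
Nodes removed: 8

8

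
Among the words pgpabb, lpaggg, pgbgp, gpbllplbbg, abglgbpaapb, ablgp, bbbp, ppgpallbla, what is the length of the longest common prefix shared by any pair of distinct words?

The deepest shared node is where two words last agree before diverging.
e.g. "abglgbpaapb" and "ablgp" share the prefix "ab" of length 2; no pair shares a longer one.
Longest shared-prefix length: 2

2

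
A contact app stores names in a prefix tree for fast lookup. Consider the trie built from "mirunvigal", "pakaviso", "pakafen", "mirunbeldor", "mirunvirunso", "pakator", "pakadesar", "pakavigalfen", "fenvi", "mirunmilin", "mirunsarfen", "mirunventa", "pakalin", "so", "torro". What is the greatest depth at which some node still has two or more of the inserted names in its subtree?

Look for the deepest trie node that still has at least two words in its subtree.
e.g. "mirunvigal" and "mirunvirunso" share the prefix "mirunvi" of length 7; no pair shares a longer one.
Longest shared-prefix length: 7

7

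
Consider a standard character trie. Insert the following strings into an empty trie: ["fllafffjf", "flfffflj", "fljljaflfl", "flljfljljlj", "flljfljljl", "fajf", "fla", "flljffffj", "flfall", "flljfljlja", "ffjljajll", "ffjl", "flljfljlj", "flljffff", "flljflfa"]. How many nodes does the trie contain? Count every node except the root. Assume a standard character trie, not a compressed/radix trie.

For each word, the new-node count is its length minus the longest prefix already in the trie:
  "fllafffjf" → 9 new (f, l, l, a, f, f, f, j, f)
  "flfffflj" → prefix "fl" already present; 6 new (f, f, f, f, l, j)
  "fljljaflfl" → prefix "fl" already present; 8 new (j, l, j, a, f, l, f, l)
  "flljfljljlj" → prefix "fll" already present; 8 new (j, f, l, j, l, j, l, j)
  "flljfljljl" → prefix "flljfljljl" already present; 0 new (none)
  "fajf" → prefix "f" already present; 3 new (a, j, f)
  "fla" → prefix "fl" already present; 1 new (a)
  "flljffffj" → prefix "flljf" already present; 4 new (f, f, f, j)
  "flfall" → prefix "flf" already present; 3 new (a, l, l)
  "flljfljlja" → prefix "flljfljlj" already present; 1 new (a)
  "ffjljajll" → prefix "f" already present; 8 new (f, j, l, j, a, j, l, l)
  "ffjl" → prefix "ffjl" already present; 0 new (none)
  "flljfljlj" → prefix "flljfljlj" already present; 0 new (none)
  "flljffff" → prefix "flljffff" already present; 0 new (none)
  "flljflfa" → prefix "flljfl" already present; 2 new (f, a)
Total nodes = 9 + 6 + 8 + 8 + 0 + 3 + 1 + 4 + 3 + 1 + 8 + 0 + 0 + 0 + 2 = 53

53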